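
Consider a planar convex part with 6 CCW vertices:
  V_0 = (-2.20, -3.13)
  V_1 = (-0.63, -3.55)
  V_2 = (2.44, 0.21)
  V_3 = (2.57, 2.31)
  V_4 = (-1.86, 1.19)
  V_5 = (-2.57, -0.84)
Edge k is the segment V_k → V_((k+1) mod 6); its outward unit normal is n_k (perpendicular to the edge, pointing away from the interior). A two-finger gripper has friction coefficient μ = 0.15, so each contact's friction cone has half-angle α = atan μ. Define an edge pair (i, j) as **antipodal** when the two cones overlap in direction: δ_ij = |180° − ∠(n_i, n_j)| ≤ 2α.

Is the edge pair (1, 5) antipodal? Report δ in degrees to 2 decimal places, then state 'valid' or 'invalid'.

δ = 48.41°, invalid

α = atan 0.15 = 8.53°;  2α = 17.06°
edge 1: e_1 = (+3.07, +3.76);  n_1 = (+0.7746, -0.6325)
edge 5: e_5 = (+0.37, -2.29);  n_5 = (-0.9872, -0.1595)
∠(n_1, n_5) = 131.59°
δ = |180° − 131.59°| = 48.41°
48.41° > 2α = 17.06°  →  invalid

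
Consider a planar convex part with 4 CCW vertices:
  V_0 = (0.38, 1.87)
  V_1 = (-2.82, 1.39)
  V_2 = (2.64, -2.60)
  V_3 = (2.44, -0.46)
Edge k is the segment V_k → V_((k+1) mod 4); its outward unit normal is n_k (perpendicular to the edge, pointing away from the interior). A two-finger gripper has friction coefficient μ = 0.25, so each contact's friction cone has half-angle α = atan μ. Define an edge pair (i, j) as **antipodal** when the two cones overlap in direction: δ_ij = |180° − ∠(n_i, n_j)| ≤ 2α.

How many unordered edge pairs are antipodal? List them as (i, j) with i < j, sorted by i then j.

count = 1; pairs: (1,3)

α = atan 0.25 = 14.04°;  2α = 28.07°
n_0 = (-0.1483, +0.9889)
n_1 = (-0.5900, -0.8074)
n_2 = (+0.9957, +0.0931)
n_3 = (+0.7492, +0.6624)
  (0,1): δ = 44.69°  ·
  (0,2): δ = 86.81°  ·
  (0,3): δ = 122.95°  ·
  (1,2): δ = 48.50°  ·
  (1,3): δ = 12.36°  ✓
  (2,3): δ = 143.86°  ·
antipodal pairs: 1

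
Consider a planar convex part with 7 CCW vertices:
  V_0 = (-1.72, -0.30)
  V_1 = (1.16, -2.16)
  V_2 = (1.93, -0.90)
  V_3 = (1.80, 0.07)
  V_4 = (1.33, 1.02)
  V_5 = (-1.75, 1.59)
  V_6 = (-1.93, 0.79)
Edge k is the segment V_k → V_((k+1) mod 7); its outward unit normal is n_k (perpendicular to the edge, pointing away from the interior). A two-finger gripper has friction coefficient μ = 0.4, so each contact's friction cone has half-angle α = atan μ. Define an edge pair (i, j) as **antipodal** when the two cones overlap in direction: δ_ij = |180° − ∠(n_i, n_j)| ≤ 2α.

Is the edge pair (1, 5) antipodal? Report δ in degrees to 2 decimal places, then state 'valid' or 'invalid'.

α = atan 0.4 = 21.80°;  2α = 43.60°
edge 1: e_1 = (+0.77, +1.26);  n_1 = (+0.8533, -0.5215)
edge 5: e_5 = (-0.18, -0.80);  n_5 = (-0.9756, +0.2195)
∠(n_1, n_5) = 161.25°
δ = |180° − 161.25°| = 18.75°
18.75° ≤ 2α = 43.60°  →  valid

δ = 18.75°, valid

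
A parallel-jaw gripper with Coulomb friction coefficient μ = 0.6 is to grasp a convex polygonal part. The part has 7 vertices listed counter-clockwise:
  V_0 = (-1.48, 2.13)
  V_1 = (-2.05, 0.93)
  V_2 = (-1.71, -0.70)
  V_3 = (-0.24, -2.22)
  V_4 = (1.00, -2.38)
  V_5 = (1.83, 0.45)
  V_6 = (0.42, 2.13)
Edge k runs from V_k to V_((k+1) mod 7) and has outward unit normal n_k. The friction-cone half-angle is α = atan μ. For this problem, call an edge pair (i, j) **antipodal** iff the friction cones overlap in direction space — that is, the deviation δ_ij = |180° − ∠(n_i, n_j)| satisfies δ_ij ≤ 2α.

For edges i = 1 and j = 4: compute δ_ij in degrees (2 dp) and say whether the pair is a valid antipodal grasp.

δ = 28.13°, valid

α = atan 0.6 = 30.96°;  2α = 61.93°
edge 1: e_1 = (+0.34, -1.63);  n_1 = (-0.9789, -0.2042)
edge 4: e_4 = (+0.83, +2.83);  n_4 = (+0.9596, -0.2814)
∠(n_1, n_4) = 151.87°
δ = |180° − 151.87°| = 28.13°
28.13° ≤ 2α = 61.93°  →  valid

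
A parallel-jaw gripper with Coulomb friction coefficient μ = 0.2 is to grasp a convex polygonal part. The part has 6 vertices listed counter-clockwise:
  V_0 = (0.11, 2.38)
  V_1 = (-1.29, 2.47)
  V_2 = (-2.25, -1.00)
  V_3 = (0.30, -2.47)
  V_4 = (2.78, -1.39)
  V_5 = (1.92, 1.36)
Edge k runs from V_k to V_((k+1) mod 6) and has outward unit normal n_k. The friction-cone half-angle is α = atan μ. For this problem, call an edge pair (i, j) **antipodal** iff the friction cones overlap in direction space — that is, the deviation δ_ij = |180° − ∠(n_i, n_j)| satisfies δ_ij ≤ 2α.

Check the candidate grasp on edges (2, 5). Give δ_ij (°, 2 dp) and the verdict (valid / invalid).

δ = 0.56°, valid

α = atan 0.2 = 11.31°;  2α = 22.62°
edge 2: e_2 = (+2.55, -1.47);  n_2 = (-0.4994, -0.8664)
edge 5: e_5 = (-1.81, +1.02);  n_5 = (+0.4909, +0.8712)
∠(n_2, n_5) = 179.44°
δ = |180° − 179.44°| = 0.56°
0.56° ≤ 2α = 22.62°  →  valid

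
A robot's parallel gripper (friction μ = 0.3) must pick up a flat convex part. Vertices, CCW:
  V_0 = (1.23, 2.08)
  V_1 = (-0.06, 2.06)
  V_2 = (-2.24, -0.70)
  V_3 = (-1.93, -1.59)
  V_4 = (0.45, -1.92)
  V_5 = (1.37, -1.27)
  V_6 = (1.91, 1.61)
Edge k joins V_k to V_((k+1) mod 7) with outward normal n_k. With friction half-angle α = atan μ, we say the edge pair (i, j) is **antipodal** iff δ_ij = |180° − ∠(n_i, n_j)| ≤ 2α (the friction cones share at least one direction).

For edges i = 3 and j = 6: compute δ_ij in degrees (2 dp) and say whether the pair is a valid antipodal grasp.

δ = 26.76°, valid

α = atan 0.3 = 16.70°;  2α = 33.40°
edge 3: e_3 = (+2.38, -0.33);  n_3 = (-0.1373, -0.9905)
edge 6: e_6 = (-0.68, +0.47);  n_6 = (+0.5686, +0.8226)
∠(n_3, n_6) = 153.24°
δ = |180° − 153.24°| = 26.76°
26.76° ≤ 2α = 33.40°  →  valid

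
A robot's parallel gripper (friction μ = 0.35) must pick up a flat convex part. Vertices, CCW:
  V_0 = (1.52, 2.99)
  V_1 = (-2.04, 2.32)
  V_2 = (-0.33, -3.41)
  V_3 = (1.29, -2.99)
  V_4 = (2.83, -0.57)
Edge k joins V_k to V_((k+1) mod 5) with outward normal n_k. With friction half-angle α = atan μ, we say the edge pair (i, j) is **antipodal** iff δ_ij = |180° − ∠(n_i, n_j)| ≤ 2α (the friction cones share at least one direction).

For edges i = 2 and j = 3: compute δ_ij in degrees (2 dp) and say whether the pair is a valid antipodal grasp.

α = atan 0.35 = 19.29°;  2α = 38.58°
edge 2: e_2 = (+1.62, +0.42);  n_2 = (+0.2510, -0.9680)
edge 3: e_3 = (+1.54, +2.42);  n_3 = (+0.8437, -0.5369)
∠(n_2, n_3) = 42.99°
δ = |180° − 42.99°| = 137.01°
137.01° > 2α = 38.58°  →  invalid

δ = 137.01°, invalid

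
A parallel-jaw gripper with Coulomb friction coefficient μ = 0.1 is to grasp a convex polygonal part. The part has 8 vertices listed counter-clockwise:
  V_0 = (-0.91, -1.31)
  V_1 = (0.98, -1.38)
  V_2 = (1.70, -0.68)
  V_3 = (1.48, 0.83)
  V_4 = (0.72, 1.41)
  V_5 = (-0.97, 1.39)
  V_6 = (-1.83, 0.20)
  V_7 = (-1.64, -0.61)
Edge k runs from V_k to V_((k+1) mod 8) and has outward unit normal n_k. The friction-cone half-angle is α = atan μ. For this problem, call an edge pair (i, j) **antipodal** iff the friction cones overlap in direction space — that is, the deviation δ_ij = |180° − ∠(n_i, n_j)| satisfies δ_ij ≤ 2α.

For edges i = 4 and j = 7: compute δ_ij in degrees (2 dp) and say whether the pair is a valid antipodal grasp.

α = atan 0.1 = 5.71°;  2α = 11.42°
edge 4: e_4 = (-1.69, -0.02);  n_4 = (-0.0118, +0.9999)
edge 7: e_7 = (+0.73, -0.70);  n_7 = (-0.6921, -0.7218)
∠(n_4, n_7) = 135.52°
δ = |180° − 135.52°| = 44.48°
44.48° > 2α = 11.42°  →  invalid

δ = 44.48°, invalid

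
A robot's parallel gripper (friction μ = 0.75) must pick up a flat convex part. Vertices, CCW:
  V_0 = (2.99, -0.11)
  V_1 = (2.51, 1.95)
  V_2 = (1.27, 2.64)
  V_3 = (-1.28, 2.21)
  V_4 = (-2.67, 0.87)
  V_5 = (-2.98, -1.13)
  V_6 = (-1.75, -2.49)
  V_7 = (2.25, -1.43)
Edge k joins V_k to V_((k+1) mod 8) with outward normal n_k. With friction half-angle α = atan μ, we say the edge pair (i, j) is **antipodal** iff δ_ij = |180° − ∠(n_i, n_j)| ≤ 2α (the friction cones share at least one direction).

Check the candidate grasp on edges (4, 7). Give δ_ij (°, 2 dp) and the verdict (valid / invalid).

δ = 20.46°, valid

α = atan 0.75 = 36.87°;  2α = 73.74°
edge 4: e_4 = (-0.31, -2.00);  n_4 = (-0.9882, +0.1532)
edge 7: e_7 = (+0.74, +1.32);  n_7 = (+0.8723, -0.4890)
∠(n_4, n_7) = 159.54°
δ = |180° − 159.54°| = 20.46°
20.46° ≤ 2α = 73.74°  →  valid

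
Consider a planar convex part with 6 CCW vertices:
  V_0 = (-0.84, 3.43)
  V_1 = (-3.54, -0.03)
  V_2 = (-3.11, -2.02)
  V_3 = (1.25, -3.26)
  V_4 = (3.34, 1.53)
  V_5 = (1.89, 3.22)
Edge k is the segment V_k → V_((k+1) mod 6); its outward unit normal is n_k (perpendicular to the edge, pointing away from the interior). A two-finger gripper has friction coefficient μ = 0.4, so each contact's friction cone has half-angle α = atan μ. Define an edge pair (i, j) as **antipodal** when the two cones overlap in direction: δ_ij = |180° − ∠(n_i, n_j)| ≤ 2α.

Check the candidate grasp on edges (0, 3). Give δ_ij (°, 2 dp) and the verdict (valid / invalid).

δ = 14.39°, valid

α = atan 0.4 = 21.80°;  2α = 43.60°
edge 0: e_0 = (-2.70, -3.46);  n_0 = (-0.7884, +0.6152)
edge 3: e_3 = (+2.09, +4.79);  n_3 = (+0.9166, -0.3999)
∠(n_0, n_3) = 165.61°
δ = |180° − 165.61°| = 14.39°
14.39° ≤ 2α = 43.60°  →  valid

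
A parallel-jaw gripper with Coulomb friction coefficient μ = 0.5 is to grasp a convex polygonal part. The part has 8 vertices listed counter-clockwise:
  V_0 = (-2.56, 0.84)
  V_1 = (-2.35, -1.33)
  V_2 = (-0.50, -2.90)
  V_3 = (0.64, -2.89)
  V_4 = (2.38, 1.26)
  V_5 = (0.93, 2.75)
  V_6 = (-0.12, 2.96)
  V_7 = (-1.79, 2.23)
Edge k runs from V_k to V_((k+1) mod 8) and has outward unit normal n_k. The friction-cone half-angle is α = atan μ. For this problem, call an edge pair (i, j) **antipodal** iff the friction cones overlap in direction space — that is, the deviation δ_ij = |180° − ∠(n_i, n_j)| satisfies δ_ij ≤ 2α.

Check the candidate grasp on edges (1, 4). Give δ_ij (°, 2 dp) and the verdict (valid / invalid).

α = atan 0.5 = 26.57°;  2α = 53.13°
edge 1: e_1 = (+1.85, -1.57);  n_1 = (-0.6471, -0.7624)
edge 4: e_4 = (-1.45, +1.49);  n_4 = (+0.7167, +0.6974)
∠(n_1, n_4) = 174.54°
δ = |180° − 174.54°| = 5.46°
5.46° ≤ 2α = 53.13°  →  valid

δ = 5.46°, valid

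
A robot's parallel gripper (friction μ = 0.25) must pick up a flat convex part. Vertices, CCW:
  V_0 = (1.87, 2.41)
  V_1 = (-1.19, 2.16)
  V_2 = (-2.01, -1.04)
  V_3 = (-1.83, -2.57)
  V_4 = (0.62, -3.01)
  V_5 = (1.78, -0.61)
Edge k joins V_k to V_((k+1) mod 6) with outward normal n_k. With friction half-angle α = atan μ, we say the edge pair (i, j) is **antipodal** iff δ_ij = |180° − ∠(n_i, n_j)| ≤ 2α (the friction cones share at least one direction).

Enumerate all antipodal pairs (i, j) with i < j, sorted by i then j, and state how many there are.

α = atan 0.25 = 14.04°;  2α = 28.07°
n_0 = (-0.0814, +0.9967)
n_1 = (-0.9687, +0.2482)
n_2 = (-0.9932, -0.1168)
n_3 = (-0.1768, -0.9843)
n_4 = (+0.9003, -0.4352)
n_5 = (+0.9996, -0.0298)
  (0,1): δ = 109.04°  ·
  (0,2): δ = 87.96°  ·
  (0,3): δ = 14.85°  ✓
  (0,4): δ = 59.53°  ·
  (0,5): δ = 83.62°  ·
  (1,2): δ = 158.92°  ·
  (1,3): δ = 85.81°  ·
  (1,4): δ = 11.42°  ✓
  (1,5): δ = 12.67°  ✓
  (2,3): δ = 106.89°  ·
  (2,4): δ = 32.51°  ·
  (2,5): δ = 8.42°  ✓
  (3,4): δ = 105.61°  ·
  (3,5): δ = 81.53°  ·
  (4,5): δ = 155.91°  ·
antipodal pairs: 4

count = 4; pairs: (0,3), (1,4), (1,5), (2,5)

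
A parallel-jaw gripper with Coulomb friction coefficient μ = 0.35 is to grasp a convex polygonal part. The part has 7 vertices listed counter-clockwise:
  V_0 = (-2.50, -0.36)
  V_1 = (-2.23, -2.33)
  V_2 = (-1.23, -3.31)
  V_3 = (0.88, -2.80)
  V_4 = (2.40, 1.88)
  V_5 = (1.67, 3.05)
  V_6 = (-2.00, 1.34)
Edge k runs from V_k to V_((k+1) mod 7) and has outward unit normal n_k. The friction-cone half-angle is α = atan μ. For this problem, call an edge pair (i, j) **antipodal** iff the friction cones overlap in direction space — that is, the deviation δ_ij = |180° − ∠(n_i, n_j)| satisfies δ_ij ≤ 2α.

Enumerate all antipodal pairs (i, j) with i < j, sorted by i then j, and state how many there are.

count = 5; pairs: (0,3), (0,4), (1,4), (2,5), (3,6)

α = atan 0.35 = 19.29°;  2α = 38.58°
n_0 = (-0.9907, -0.1358)
n_1 = (-0.6999, -0.7142)
n_2 = (+0.2349, -0.9720)
n_3 = (+0.9511, -0.3089)
n_4 = (+0.8484, +0.5293)
n_5 = (-0.4223, +0.9064)
n_6 = (-0.9594, +0.2822)
  (0,1): δ = 142.23°  ·
  (0,2): δ = 84.22°  ·
  (0,3): δ = 25.80°  ✓
  (0,4): δ = 24.16°  ✓
  (0,5): δ = 107.18°  ·
  (0,6): δ = 155.81°  ·
  (1,2): δ = 121.99°  ·
  (1,3): δ = 63.57°  ·
  (1,4): δ = 13.62°  ✓
  (1,5): δ = 69.40°  ·
  (1,6): δ = 118.03°  ·
  (2,3): δ = 121.58°  ·
  (2,4): δ = 71.63°  ·
  (2,5): δ = 11.39°  ✓
  (2,6): δ = 60.02°  ·
  (3,4): δ = 130.05°  ·
  (3,5): δ = 47.02°  ·
  (3,6): δ = 1.60°  ✓
  (4,5): δ = 96.98°  ·
  (4,6): δ = 48.35°  ·
  (5,6): δ = 131.37°  ·
antipodal pairs: 5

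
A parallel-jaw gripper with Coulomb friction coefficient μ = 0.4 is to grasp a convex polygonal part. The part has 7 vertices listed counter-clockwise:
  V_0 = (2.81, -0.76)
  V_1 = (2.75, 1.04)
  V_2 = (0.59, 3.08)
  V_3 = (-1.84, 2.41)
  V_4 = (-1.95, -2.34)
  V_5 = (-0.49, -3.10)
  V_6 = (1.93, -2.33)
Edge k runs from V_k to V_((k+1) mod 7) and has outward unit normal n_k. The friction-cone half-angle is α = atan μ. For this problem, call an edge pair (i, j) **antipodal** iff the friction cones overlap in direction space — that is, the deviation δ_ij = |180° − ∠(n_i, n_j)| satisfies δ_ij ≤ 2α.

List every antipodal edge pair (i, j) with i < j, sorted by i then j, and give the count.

α = atan 0.4 = 21.80°;  2α = 43.60°
n_0 = (+0.9994, +0.0333)
n_1 = (+0.6866, +0.7270)
n_2 = (-0.2658, +0.9640)
n_3 = (-0.9997, +0.0232)
n_4 = (-0.4617, -0.8870)
n_5 = (+0.3032, -0.9529)
n_6 = (+0.8723, -0.4889)
  (0,1): δ = 135.27°  ·
  (0,2): δ = 76.49°  ·
  (0,3): δ = 3.24°  ✓
  (0,4): δ = 60.59°  ·
  (0,5): δ = 105.74°  ·
  (0,6): δ = 148.82°  ·
  (1,2): δ = 121.22°  ·
  (1,3): δ = 47.96°  ·
  (1,4): δ = 15.86°  ✓
  (1,5): δ = 61.01°  ·
  (1,6): δ = 104.09°  ·
  (2,3): δ = 106.74°  ·
  (2,4): δ = 42.91°  ✓
  (2,5): δ = 2.24°  ✓
  (2,6): δ = 45.31°  ·
  (3,4): δ = 116.17°  ·
  (3,5): δ = 71.02°  ·
  (3,6): δ = 27.94°  ✓
  (4,5): δ = 134.85°  ·
  (4,6): δ = 91.77°  ·
  (5,6): δ = 136.92°  ·
antipodal pairs: 5

count = 5; pairs: (0,3), (1,4), (2,4), (2,5), (3,6)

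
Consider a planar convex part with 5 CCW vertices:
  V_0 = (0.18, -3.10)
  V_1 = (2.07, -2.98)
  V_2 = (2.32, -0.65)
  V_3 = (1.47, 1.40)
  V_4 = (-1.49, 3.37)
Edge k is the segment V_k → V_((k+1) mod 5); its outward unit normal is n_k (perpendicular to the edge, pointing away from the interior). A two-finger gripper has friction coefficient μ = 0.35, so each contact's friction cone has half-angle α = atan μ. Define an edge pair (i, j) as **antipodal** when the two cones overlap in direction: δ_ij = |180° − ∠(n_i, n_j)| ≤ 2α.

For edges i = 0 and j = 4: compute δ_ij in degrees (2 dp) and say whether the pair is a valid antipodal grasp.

α = atan 0.35 = 19.29°;  2α = 38.58°
edge 0: e_0 = (+1.89, +0.12);  n_0 = (+0.0634, -0.9980)
edge 4: e_4 = (+1.67, -6.47);  n_4 = (-0.9683, -0.2499)
∠(n_0, n_4) = 79.16°
δ = |180° − 79.16°| = 100.84°
100.84° > 2α = 38.58°  →  invalid

δ = 100.84°, invalid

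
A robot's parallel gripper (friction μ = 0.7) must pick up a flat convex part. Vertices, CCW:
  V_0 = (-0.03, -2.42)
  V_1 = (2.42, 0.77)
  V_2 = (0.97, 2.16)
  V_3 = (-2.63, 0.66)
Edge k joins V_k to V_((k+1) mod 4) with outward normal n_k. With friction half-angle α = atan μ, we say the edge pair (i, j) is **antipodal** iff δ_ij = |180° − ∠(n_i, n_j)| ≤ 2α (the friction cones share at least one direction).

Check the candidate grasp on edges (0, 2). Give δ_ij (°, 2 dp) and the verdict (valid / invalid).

α = atan 0.7 = 34.99°;  2α = 69.98°
edge 0: e_0 = (+2.45, +3.19);  n_0 = (+0.7931, -0.6091)
edge 2: e_2 = (-3.60, -1.50);  n_2 = (-0.3846, +0.9231)
∠(n_0, n_2) = 150.15°
δ = |180° − 150.15°| = 29.85°
29.85° ≤ 2α = 69.98°  →  valid

δ = 29.85°, valid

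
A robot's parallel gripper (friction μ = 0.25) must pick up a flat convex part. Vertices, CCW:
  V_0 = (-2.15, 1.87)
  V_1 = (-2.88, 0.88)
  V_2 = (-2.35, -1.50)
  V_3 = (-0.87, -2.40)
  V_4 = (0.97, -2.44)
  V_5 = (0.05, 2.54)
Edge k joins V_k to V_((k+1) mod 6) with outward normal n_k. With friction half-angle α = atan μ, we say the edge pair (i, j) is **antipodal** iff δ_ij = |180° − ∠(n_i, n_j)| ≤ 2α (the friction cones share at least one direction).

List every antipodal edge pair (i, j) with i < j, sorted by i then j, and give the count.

α = atan 0.25 = 14.04°;  2α = 28.07°
n_0 = (-0.8049, +0.5935)
n_1 = (-0.9761, -0.2174)
n_2 = (-0.5196, -0.8544)
n_3 = (-0.0217, -0.9998)
n_4 = (+0.9834, +0.1817)
n_5 = (-0.2913, +0.9566)
  (0,1): δ = 131.04°  ·
  (0,2): δ = 84.90°  ·
  (0,3): δ = 54.84°  ·
  (0,4): δ = 46.87°  ·
  (0,5): δ = 143.34°  ·
  (1,2): δ = 133.86°  ·
  (1,3): δ = 103.80°  ·
  (1,4): δ = 2.09°  ✓
  (1,5): δ = 94.38°  ·
  (2,3): δ = 149.94°  ·
  (2,4): δ = 48.23°  ·
  (2,5): δ = 48.24°  ·
  (3,4): δ = 78.29°  ·
  (3,5): δ = 18.18°  ✓
  (4,5): δ = 83.53°  ·
antipodal pairs: 2

count = 2; pairs: (1,4), (3,5)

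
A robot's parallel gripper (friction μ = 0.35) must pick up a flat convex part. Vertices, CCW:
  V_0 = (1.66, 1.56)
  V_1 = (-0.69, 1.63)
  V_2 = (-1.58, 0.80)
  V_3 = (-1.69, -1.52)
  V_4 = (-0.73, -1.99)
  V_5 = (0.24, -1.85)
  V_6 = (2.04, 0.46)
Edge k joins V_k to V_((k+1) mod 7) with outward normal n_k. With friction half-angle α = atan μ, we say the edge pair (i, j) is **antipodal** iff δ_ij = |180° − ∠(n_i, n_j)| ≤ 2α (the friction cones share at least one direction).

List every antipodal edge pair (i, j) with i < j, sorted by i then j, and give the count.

count = 6; pairs: (0,3), (0,4), (1,4), (1,5), (2,5), (2,6)

α = atan 0.35 = 19.29°;  2α = 38.58°
n_0 = (+0.0298, +0.9996)
n_1 = (-0.6820, +0.7313)
n_2 = (-0.9989, +0.0474)
n_3 = (-0.4397, -0.8981)
n_4 = (+0.1428, -0.9897)
n_5 = (+0.7888, -0.6146)
n_6 = (+0.9452, +0.3265)
  (0,1): δ = 135.29°  ·
  (0,2): δ = 91.01°  ·
  (0,3): δ = 24.38°  ✓
  (0,4): δ = 9.92°  ✓
  (0,5): δ = 53.78°  ·
  (0,6): δ = 110.76°  ·
  (1,2): δ = 135.72°  ·
  (1,3): δ = 69.09°  ·
  (1,4): δ = 34.79°  ✓
  (1,5): δ = 9.07°  ✓
  (1,6): δ = 66.06°  ·
  (2,3): δ = 113.37°  ·
  (2,4): δ = 79.07°  ·
  (2,5): δ = 35.21°  ✓
  (2,6): δ = 21.77°  ✓
  (3,4): δ = 145.70°  ·
  (3,5): δ = 101.84°  ·
  (3,6): δ = 44.86°  ·
  (4,5): δ = 136.14°  ·
  (4,6): δ = 79.16°  ·
  (5,6): δ = 123.02°  ·
antipodal pairs: 6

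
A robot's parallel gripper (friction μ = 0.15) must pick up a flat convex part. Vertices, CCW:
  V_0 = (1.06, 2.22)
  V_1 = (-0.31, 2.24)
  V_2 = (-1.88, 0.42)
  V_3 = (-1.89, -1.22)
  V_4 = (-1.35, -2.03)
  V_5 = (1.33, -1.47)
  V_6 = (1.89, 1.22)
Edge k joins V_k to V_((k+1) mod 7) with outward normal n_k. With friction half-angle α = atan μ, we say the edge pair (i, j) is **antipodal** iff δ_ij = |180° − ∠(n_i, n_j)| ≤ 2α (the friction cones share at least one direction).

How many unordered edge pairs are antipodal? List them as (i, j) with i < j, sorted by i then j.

α = atan 0.15 = 8.53°;  2α = 17.06°
n_0 = (+0.0146, +0.9999)
n_1 = (-0.7572, +0.6532)
n_2 = (-1.0000, +0.0061)
n_3 = (-0.8321, -0.5547)
n_4 = (+0.2045, -0.9789)
n_5 = (+0.9790, -0.2038)
n_6 = (+0.7695, +0.6387)
  (0,1): δ = 129.95°  ·
  (0,2): δ = 89.51°  ·
  (0,3): δ = 55.47°  ·
  (0,4): δ = 12.64°  ✓
  (0,5): δ = 79.08°  ·
  (0,6): δ = 130.53°  ·
  (1,2): δ = 139.57°  ·
  (1,3): δ = 105.53°  ·
  (1,4): δ = 37.42°  ·
  (1,5): δ = 29.02°  ·
  (1,6): δ = 80.47°  ·
  (2,3): δ = 145.96°  ·
  (2,4): δ = 77.85°  ·
  (2,5): δ = 11.41°  ✓
  (2,6): δ = 40.04°  ·
  (3,4): δ = 111.89°  ·
  (3,5): δ = 45.45°  ·
  (3,6): δ = 6.00°  ✓
  (4,5): δ = 113.56°  ·
  (4,6): δ = 62.11°  ·
  (5,6): δ = 128.55°  ·
antipodal pairs: 3

count = 3; pairs: (0,4), (2,5), (3,6)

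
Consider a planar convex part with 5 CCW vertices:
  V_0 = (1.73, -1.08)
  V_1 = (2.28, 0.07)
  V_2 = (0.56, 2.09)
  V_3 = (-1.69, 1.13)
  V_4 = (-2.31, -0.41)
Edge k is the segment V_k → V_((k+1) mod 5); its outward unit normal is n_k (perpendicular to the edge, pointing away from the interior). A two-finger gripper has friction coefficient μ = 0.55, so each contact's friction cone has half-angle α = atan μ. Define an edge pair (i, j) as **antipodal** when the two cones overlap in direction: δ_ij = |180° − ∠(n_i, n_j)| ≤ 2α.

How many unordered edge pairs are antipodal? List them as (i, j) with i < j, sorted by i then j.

α = atan 0.55 = 28.81°;  2α = 57.62°
n_0 = (+0.9021, -0.4315)
n_1 = (+0.7614, +0.6483)
n_2 = (-0.3924, +0.9198)
n_3 = (-0.9276, +0.3735)
n_4 = (-0.1636, -0.9865)
  (0,1): δ = 114.03°  ·
  (0,2): δ = 41.33°  ✓
  (0,3): δ = 3.63°  ✓
  (0,4): δ = 106.14°  ·
  (1,2): δ = 107.31°  ·
  (1,3): δ = 62.34°  ·
  (1,4): δ = 40.17°  ✓
  (2,3): δ = 135.04°  ·
  (2,4): δ = 32.52°  ✓
  (3,4): δ = 77.49°  ·
antipodal pairs: 4

count = 4; pairs: (0,2), (0,3), (1,4), (2,4)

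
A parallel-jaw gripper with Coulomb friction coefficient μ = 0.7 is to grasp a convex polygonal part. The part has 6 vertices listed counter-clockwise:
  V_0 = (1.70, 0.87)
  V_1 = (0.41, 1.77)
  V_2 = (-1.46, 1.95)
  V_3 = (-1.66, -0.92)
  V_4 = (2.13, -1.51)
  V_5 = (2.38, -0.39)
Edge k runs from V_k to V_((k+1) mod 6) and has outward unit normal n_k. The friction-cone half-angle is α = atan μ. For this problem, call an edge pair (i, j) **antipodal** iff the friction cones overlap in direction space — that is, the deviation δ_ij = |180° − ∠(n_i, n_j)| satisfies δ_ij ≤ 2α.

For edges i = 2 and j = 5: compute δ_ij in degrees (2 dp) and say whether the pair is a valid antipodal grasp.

α = atan 0.7 = 34.99°;  2α = 69.98°
edge 2: e_2 = (-0.20, -2.87);  n_2 = (-0.9976, +0.0695)
edge 5: e_5 = (-0.68, +1.26);  n_5 = (+0.8800, +0.4749)
∠(n_2, n_5) = 147.66°
δ = |180° − 147.66°| = 32.34°
32.34° ≤ 2α = 69.98°  →  valid

δ = 32.34°, valid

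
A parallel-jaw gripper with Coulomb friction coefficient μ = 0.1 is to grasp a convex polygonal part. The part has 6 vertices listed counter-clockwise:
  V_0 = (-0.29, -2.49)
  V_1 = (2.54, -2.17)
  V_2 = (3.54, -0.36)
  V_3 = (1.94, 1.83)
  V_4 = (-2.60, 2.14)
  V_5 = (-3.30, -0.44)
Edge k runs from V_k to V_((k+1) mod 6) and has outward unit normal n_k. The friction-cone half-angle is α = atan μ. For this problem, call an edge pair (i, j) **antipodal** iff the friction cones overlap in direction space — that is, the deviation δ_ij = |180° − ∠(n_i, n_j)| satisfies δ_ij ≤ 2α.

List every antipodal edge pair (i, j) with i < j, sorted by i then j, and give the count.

α = atan 0.1 = 5.71°;  2α = 11.42°
n_0 = (+0.1124, -0.9937)
n_1 = (+0.8753, -0.4836)
n_2 = (+0.8075, +0.5899)
n_3 = (+0.0681, +0.9977)
n_4 = (-0.9651, +0.2619)
n_5 = (-0.5629, -0.8265)
  (0,1): δ = 125.37°  ·
  (0,2): δ = 60.30°  ·
  (0,3): δ = 10.36°  ✓
  (0,4): δ = 68.37°  ·
  (0,5): δ = 139.29°  ·
  (1,2): δ = 114.93°  ·
  (1,3): δ = 64.99°  ·
  (1,4): δ = 13.74°  ·
  (1,5): δ = 84.66°  ·
  (2,3): δ = 130.06°  ·
  (2,4): δ = 51.33°  ·
  (2,5): δ = 19.59°  ·
  (3,4): δ = 101.27°  ·
  (3,5): δ = 30.35°  ·
  (4,5): δ = 109.08°  ·
antipodal pairs: 1

count = 1; pairs: (0,3)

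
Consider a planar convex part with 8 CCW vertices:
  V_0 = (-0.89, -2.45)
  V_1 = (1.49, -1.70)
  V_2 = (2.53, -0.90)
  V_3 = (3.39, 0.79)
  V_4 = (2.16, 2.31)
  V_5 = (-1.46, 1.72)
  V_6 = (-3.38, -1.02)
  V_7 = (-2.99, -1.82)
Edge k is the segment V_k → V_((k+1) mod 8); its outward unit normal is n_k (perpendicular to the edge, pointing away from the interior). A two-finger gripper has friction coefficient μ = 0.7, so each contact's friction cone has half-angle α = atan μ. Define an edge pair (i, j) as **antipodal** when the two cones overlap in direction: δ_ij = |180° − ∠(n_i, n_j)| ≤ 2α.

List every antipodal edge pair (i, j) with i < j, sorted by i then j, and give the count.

count = 11; pairs: (0,3), (0,4), (0,5), (1,4), (1,5), (2,4), (2,5), (2,6), (3,6), (3,7), (4,7)

α = atan 0.7 = 34.99°;  2α = 69.98°
n_0 = (+0.3006, -0.9538)
n_1 = (+0.6097, -0.7926)
n_2 = (+0.8912, -0.4535)
n_3 = (+0.7774, +0.6291)
n_4 = (-0.1609, +0.9870)
n_5 = (-0.8190, +0.5739)
n_6 = (-0.8989, -0.4382)
n_7 = (-0.2873, -0.9578)
  (0,1): δ = 159.92°  ·
  (0,2): δ = 134.46°  ·
  (0,3): δ = 68.51°  ✓
  (0,4): δ = 8.23°  ✓
  (0,5): δ = 37.49°  ✓
  (0,6): δ = 98.50°  ·
  (0,7): δ = 145.81°  ·
  (1,2): δ = 154.54°  ·
  (1,3): δ = 88.59°  ·
  (1,4): δ = 28.31°  ✓
  (1,5): δ = 17.41°  ✓
  (1,6): δ = 78.42°  ·
  (1,7): δ = 125.73°  ·
  (2,3): δ = 114.05°  ·
  (2,4): δ = 53.77°  ✓
  (2,5): δ = 8.05°  ✓
  (2,6): δ = 52.96°  ✓
  (2,7): δ = 100.27°  ·
  (3,4): δ = 119.72°  ·
  (3,5): δ = 74.00°  ·
  (3,6): δ = 12.99°  ✓
  (3,7): δ = 34.32°  ✓
  (4,5): δ = 134.28°  ·
  (4,6): δ = 73.27°  ·
  (4,7): δ = 25.96°  ✓
  (5,6): δ = 118.99°  ·
  (5,7): δ = 71.68°  ·
  (6,7): δ = 132.69°  ·
antipodal pairs: 11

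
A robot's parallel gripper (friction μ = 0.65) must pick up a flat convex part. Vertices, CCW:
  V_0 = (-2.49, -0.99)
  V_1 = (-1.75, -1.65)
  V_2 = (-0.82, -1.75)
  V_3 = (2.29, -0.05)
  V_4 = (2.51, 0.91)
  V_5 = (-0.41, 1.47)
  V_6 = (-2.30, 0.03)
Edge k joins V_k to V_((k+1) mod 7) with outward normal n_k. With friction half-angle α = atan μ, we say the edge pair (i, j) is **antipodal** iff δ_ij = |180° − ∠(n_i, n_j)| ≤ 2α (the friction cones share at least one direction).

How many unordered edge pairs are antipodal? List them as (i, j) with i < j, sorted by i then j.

count = 9; pairs: (0,3), (0,4), (1,4), (1,5), (2,4), (2,5), (2,6), (3,5), (3,6)

α = atan 0.65 = 33.02°;  2α = 66.05°
n_0 = (-0.6656, -0.7463)
n_1 = (-0.1069, -0.9943)
n_2 = (+0.4796, -0.8775)
n_3 = (+0.9747, -0.2234)
n_4 = (+0.1883, +0.9821)
n_5 = (-0.6060, +0.7954)
n_6 = (-0.9831, +0.1831)
  (0,1): δ = 144.41°  ·
  (0,2): δ = 109.61°  ·
  (0,3): δ = 61.18°  ✓
  (0,4): δ = 30.87°  ✓
  (0,5): δ = 79.03°  ·
  (0,6): δ = 121.18°  ·
  (1,2): δ = 145.20°  ·
  (1,3): δ = 96.77°  ·
  (1,4): δ = 4.72°  ✓
  (1,5): δ = 43.44°  ✓
  (1,6): δ = 85.59°  ·
  (2,3): δ = 131.57°  ·
  (2,4): δ = 39.52°  ✓
  (2,5): δ = 8.64°  ✓
  (2,6): δ = 50.79°  ✓
  (3,4): δ = 87.95°  ·
  (3,5): δ = 39.79°  ✓
  (3,6): δ = 2.36°  ✓
  (4,5): δ = 131.84°  ·
  (4,6): δ = 89.70°  ·
  (5,6): δ = 137.86°  ·
antipodal pairs: 9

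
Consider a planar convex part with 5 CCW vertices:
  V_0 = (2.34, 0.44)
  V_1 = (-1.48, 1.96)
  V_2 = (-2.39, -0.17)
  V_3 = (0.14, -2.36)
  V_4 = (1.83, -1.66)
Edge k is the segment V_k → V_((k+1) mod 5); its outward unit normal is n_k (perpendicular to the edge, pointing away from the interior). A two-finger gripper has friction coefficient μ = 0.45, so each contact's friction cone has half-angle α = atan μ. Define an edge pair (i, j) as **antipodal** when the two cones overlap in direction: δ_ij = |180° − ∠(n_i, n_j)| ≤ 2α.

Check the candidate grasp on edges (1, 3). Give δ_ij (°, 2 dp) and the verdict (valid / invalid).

α = atan 0.45 = 24.23°;  2α = 48.46°
edge 1: e_1 = (-0.91, -2.13);  n_1 = (-0.9196, +0.3929)
edge 3: e_3 = (+1.69, +0.70);  n_3 = (+0.3827, -0.9239)
∠(n_1, n_3) = 135.63°
δ = |180° − 135.63°| = 44.37°
44.37° ≤ 2α = 48.46°  →  valid

δ = 44.37°, valid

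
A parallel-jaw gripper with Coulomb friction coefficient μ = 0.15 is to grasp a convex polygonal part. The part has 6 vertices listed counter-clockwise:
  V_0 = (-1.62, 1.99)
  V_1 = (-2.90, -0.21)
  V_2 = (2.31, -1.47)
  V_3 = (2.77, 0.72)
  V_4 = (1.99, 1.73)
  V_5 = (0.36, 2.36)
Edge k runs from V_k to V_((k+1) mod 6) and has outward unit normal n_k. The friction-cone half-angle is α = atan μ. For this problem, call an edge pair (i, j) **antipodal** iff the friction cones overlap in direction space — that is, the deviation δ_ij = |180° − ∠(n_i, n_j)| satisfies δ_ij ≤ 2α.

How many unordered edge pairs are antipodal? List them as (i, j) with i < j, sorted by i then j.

count = 1; pairs: (1,4)

α = atan 0.15 = 8.53°;  2α = 17.06°
n_0 = (-0.8643, +0.5029)
n_1 = (-0.2351, -0.9720)
n_2 = (+0.9786, -0.2056)
n_3 = (+0.7915, +0.6112)
n_4 = (+0.3605, +0.9328)
n_5 = (-0.1837, +0.9830)
  (0,1): δ = 73.40°  ·
  (0,2): δ = 18.33°  ·
  (0,3): δ = 67.87°  ·
  (0,4): δ = 99.06°  ·
  (0,5): δ = 130.78°  ·
  (1,2): δ = 88.27°  ·
  (1,3): δ = 38.73°  ·
  (1,4): δ = 7.54°  ✓
  (1,5): δ = 24.18°  ·
  (2,3): δ = 130.46°  ·
  (2,4): δ = 99.27°  ·
  (2,5): δ = 67.55°  ·
  (3,4): δ = 148.81°  ·
  (3,5): δ = 117.09°  ·
  (4,5): δ = 148.28°  ·
antipodal pairs: 1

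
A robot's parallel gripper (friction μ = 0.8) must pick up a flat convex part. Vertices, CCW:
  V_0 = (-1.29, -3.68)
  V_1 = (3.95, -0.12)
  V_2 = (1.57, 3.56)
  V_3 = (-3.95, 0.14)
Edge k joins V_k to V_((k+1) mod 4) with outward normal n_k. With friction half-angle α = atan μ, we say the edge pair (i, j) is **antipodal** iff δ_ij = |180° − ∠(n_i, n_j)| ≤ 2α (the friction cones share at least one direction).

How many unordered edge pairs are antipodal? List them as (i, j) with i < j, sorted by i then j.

count = 2; pairs: (0,2), (1,3)

α = atan 0.8 = 38.66°;  2α = 77.32°
n_0 = (+0.5620, -0.8272)
n_1 = (+0.8397, +0.5431)
n_2 = (-0.5267, +0.8501)
n_3 = (-0.8206, -0.5714)
  (0,1): δ = 91.30°  ·
  (0,2): δ = 2.41°  ✓
  (0,3): δ = 90.66°  ·
  (1,2): δ = 91.11°  ·
  (1,3): δ = 1.96°  ✓
  (2,3): δ = 86.93°  ·
antipodal pairs: 2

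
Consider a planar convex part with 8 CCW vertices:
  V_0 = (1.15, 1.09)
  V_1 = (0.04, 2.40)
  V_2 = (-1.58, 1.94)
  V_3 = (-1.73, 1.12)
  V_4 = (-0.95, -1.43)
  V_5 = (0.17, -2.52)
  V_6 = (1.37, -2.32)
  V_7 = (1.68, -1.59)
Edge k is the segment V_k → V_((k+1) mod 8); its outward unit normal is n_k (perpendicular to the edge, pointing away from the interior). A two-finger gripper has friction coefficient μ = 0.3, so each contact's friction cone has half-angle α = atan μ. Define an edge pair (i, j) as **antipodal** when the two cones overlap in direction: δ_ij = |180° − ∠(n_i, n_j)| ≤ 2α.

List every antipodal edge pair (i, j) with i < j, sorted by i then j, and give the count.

α = atan 0.3 = 16.70°;  2α = 33.40°
n_0 = (+0.7629, +0.6465)
n_1 = (-0.2732, +0.9620)
n_2 = (-0.9837, +0.1799)
n_3 = (-0.9563, -0.2925)
n_4 = (-0.6974, -0.7166)
n_5 = (+0.1644, -0.9864)
n_6 = (+0.9204, -0.3909)
n_7 = (+0.9810, +0.1940)
  (0,1): δ = 114.42°  ·
  (0,2): δ = 50.64°  ·
  (0,3): δ = 23.27°  ✓
  (0,4): δ = 5.50°  ✓
  (0,5): δ = 59.19°  ·
  (0,6): δ = 116.72°  ·
  (0,7): δ = 150.91°  ·
  (1,2): δ = 116.22°  ·
  (1,3): δ = 88.84°  ·
  (1,4): δ = 60.07°  ·
  (1,5): δ = 6.39°  ✓
  (1,6): δ = 51.14°  ·
  (1,7): δ = 85.33°  ·
  (2,3): δ = 152.63°  ·
  (2,4): δ = 123.86°  ·
  (2,5): δ = 70.17°  ·
  (2,6): δ = 12.64°  ✓
  (2,7): δ = 21.55°  ✓
  (3,4): δ = 151.23°  ·
  (3,5): δ = 97.55°  ·
  (3,6): δ = 40.02°  ·
  (3,7): δ = 5.82°  ✓
  (4,5): δ = 126.32°  ·
  (4,6): δ = 68.79°  ·
  (4,7): δ = 34.59°  ·
  (5,6): δ = 122.47°  ·
  (5,7): δ = 88.28°  ·
  (6,7): δ = 145.80°  ·
antipodal pairs: 6

count = 6; pairs: (0,3), (0,4), (1,5), (2,6), (2,7), (3,7)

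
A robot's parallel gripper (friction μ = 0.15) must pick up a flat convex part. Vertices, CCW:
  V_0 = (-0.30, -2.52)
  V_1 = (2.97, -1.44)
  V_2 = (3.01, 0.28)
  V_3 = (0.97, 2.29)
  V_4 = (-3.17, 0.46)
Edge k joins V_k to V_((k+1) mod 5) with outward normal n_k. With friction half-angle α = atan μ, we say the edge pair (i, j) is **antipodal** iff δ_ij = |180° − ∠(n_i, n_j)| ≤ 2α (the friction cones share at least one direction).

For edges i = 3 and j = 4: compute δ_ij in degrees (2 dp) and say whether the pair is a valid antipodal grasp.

α = atan 0.15 = 8.53°;  2α = 17.06°
edge 3: e_3 = (-4.14, -1.83);  n_3 = (-0.4043, +0.9146)
edge 4: e_4 = (+2.87, -2.98);  n_4 = (-0.7203, -0.6937)
∠(n_3, n_4) = 110.08°
δ = |180° − 110.08°| = 69.92°
69.92° > 2α = 17.06°  →  invalid

δ = 69.92°, invalid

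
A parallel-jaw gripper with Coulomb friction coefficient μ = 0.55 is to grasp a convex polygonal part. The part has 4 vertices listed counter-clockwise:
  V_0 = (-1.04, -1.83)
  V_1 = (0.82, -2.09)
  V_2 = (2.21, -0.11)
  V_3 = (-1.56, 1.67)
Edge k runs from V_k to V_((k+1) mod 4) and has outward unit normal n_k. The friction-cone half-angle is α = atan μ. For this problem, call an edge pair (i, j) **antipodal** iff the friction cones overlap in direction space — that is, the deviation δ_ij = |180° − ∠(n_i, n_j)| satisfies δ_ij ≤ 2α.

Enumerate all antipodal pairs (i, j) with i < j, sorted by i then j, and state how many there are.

α = atan 0.55 = 28.81°;  2α = 57.62°
n_0 = (-0.1384, -0.9904)
n_1 = (+0.8185, -0.5746)
n_2 = (+0.4270, +0.9043)
n_3 = (-0.9891, -0.1470)
  (0,1): δ = 117.11°  ·
  (0,2): δ = 17.32°  ✓
  (0,3): δ = 106.41°  ·
  (1,2): δ = 80.20°  ·
  (1,3): δ = 43.52°  ✓
  (2,3): δ = 56.28°  ✓
antipodal pairs: 3

count = 3; pairs: (0,2), (1,3), (2,3)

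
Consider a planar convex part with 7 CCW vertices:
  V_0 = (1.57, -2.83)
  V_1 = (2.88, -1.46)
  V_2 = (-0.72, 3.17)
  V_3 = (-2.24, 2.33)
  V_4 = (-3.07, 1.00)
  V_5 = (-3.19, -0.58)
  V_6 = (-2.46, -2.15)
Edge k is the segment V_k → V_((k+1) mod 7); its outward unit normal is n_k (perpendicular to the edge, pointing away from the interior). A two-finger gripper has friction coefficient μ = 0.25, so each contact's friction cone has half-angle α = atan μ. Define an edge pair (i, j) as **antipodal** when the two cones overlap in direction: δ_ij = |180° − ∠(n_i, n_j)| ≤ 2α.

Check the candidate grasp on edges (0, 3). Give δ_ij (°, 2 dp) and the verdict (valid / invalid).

δ = 11.75°, valid

α = atan 0.25 = 14.04°;  2α = 28.07°
edge 0: e_0 = (+1.31, +1.37);  n_0 = (+0.7228, -0.6911)
edge 3: e_3 = (-0.83, -1.33);  n_3 = (-0.8484, +0.5294)
∠(n_0, n_3) = 168.25°
δ = |180° − 168.25°| = 11.75°
11.75° ≤ 2α = 28.07°  →  valid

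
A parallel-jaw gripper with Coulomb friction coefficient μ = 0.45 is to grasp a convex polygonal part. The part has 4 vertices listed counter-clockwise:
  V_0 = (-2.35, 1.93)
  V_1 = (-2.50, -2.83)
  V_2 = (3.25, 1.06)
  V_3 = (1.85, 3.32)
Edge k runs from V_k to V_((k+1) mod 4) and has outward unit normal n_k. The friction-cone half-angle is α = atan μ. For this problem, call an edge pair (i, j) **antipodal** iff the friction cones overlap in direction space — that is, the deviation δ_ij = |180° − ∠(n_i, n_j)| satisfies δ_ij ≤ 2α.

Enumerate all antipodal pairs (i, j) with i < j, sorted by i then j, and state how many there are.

count = 2; pairs: (0,2), (1,3)

α = atan 0.45 = 24.23°;  2α = 48.46°
n_0 = (-0.9995, +0.0315)
n_1 = (+0.5603, -0.8283)
n_2 = (+0.8501, +0.5266)
n_3 = (-0.3142, +0.9494)
  (0,1): δ = 54.12°  ·
  (0,2): δ = 33.58°  ✓
  (0,3): δ = 110.12°  ·
  (1,2): δ = 92.30°  ·
  (1,3): δ = 15.77°  ✓
  (2,3): δ = 103.46°  ·
antipodal pairs: 2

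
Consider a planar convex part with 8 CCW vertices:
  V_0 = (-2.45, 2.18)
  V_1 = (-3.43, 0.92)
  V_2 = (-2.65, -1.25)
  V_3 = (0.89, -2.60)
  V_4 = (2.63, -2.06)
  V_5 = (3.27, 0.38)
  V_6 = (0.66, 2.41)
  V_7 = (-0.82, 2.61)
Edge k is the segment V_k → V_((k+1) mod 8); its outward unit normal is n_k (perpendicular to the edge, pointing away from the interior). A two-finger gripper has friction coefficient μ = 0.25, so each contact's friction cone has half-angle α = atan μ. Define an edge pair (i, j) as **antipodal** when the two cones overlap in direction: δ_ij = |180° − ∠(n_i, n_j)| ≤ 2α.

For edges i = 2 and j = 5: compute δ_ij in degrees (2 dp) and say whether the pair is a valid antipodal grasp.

α = atan 0.25 = 14.04°;  2α = 28.07°
edge 2: e_2 = (+3.54, -1.35);  n_2 = (-0.3563, -0.9344)
edge 5: e_5 = (-2.61, +2.03);  n_5 = (+0.6139, +0.7894)
∠(n_2, n_5) = 163.00°
δ = |180° − 163.00°| = 17.00°
17.00° ≤ 2α = 28.07°  →  valid

δ = 17.00°, valid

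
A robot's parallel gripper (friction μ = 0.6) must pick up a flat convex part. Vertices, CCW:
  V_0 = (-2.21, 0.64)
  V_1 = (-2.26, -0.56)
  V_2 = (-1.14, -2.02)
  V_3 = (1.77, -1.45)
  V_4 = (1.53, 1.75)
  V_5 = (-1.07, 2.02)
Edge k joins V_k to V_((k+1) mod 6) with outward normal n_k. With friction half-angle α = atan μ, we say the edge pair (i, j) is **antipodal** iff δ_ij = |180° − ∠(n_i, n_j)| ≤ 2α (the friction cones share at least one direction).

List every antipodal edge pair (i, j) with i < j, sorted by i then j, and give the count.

count = 6; pairs: (0,3), (1,3), (1,4), (2,4), (2,5), (3,5)

α = atan 0.6 = 30.96°;  2α = 61.93°
n_0 = (-0.9991, +0.0416)
n_1 = (-0.7934, -0.6087)
n_2 = (+0.1922, -0.9814)
n_3 = (+0.9972, +0.0748)
n_4 = (+0.1033, +0.9947)
n_5 = (-0.7710, +0.6369)
  (0,1): δ = 140.12°  ·
  (0,2): δ = 76.53°  ·
  (0,3): δ = 6.68°  ✓
  (0,4): δ = 86.46°  ·
  (0,5): δ = 142.83°  ·
  (1,2): δ = 116.41°  ·
  (1,3): δ = 33.20°  ✓
  (1,4): δ = 46.58°  ✓
  (1,5): δ = 102.95°  ·
  (2,3): δ = 96.79°  ·
  (2,4): δ = 17.01°  ✓
  (2,5): δ = 39.36°  ✓
  (3,4): δ = 100.22°  ·
  (3,5): δ = 43.85°  ✓
  (4,5): δ = 123.63°  ·
antipodal pairs: 6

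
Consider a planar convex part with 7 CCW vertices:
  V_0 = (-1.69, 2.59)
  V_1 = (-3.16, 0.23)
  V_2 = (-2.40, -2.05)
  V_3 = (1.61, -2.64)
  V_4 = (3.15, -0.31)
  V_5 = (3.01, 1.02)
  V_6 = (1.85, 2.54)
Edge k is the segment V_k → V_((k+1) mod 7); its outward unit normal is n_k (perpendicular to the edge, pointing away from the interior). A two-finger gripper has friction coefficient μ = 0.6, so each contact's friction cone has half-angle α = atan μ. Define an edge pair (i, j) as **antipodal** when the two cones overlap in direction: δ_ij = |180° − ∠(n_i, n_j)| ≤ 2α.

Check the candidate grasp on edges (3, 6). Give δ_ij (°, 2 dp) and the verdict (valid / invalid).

α = atan 0.6 = 30.96°;  2α = 61.93°
edge 3: e_3 = (+1.54, +2.33);  n_3 = (+0.8342, -0.5514)
edge 6: e_6 = (-3.54, +0.05);  n_6 = (+0.0141, +0.9999)
∠(n_3, n_6) = 122.65°
δ = |180° − 122.65°| = 57.35°
57.35° ≤ 2α = 61.93°  →  valid

δ = 57.35°, valid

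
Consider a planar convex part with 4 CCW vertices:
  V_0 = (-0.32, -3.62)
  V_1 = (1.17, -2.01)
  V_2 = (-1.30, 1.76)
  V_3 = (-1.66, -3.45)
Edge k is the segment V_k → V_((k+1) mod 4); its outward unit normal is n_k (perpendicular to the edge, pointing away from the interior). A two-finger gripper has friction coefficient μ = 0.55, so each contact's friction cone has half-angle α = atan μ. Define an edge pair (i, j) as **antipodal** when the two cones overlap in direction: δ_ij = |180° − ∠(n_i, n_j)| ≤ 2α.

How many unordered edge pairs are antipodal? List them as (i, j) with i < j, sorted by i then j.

α = atan 0.55 = 28.81°;  2α = 57.62°
n_0 = (+0.7339, -0.6792)
n_1 = (+0.8365, +0.5480)
n_2 = (-0.9976, +0.0689)
n_3 = (-0.1259, -0.9920)
  (0,1): δ = 103.99°  ·
  (0,2): δ = 38.83°  ✓
  (0,3): δ = 125.55°  ·
  (1,2): δ = 37.18°  ✓
  (1,3): δ = 49.54°  ✓
  (2,3): δ = 93.28°  ·
antipodal pairs: 3

count = 3; pairs: (0,2), (1,2), (1,3)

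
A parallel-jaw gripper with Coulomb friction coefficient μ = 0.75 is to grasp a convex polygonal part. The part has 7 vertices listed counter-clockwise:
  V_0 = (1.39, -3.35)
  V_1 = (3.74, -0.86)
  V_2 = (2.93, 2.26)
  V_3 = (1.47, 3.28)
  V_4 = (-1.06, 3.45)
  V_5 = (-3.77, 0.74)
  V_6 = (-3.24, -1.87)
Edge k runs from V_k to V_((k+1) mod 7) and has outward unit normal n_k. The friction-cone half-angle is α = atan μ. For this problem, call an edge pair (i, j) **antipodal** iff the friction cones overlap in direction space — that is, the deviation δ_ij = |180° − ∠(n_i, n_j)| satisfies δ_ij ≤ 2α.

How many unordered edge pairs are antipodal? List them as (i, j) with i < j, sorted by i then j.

α = atan 0.75 = 36.87°;  2α = 73.74°
n_0 = (+0.7273, -0.6864)
n_1 = (+0.9679, +0.2513)
n_2 = (+0.5727, +0.8198)
n_3 = (+0.0670, +0.9978)
n_4 = (-0.7071, +0.7071)
n_5 = (-0.9800, -0.1990)
n_6 = (-0.3045, -0.9525)
  (0,1): δ = 122.10°  ·
  (0,2): δ = 81.60°  ·
  (0,3): δ = 50.50°  ✓
  (0,4): δ = 1.66°  ✓
  (0,5): δ = 54.82°  ✓
  (0,6): δ = 115.62°  ·
  (1,2): δ = 139.49°  ·
  (1,3): δ = 108.40°  ·
  (1,4): δ = 59.55°  ✓
  (1,5): δ = 3.07°  ✓
  (1,6): δ = 57.72°  ✓
  (2,3): δ = 148.90°  ·
  (2,4): δ = 100.06°  ·
  (2,5): δ = 43.58°  ✓
  (2,6): δ = 17.21°  ✓
  (3,4): δ = 131.16°  ·
  (3,5): δ = 74.68°  ·
  (3,6): δ = 13.88°  ✓
  (4,5): δ = 123.52°  ·
  (4,6): δ = 62.73°  ✓
  (5,6): δ = 119.21°  ·
antipodal pairs: 10

count = 10; pairs: (0,3), (0,4), (0,5), (1,4), (1,5), (1,6), (2,5), (2,6), (3,6), (4,6)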